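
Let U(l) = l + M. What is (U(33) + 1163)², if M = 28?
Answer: 1498176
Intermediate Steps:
U(l) = 28 + l (U(l) = l + 28 = 28 + l)
(U(33) + 1163)² = ((28 + 33) + 1163)² = (61 + 1163)² = 1224² = 1498176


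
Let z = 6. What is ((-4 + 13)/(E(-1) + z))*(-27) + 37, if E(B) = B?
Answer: -58/5 ≈ -11.600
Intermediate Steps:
((-4 + 13)/(E(-1) + z))*(-27) + 37 = ((-4 + 13)/(-1 + 6))*(-27) + 37 = (9/5)*(-27) + 37 = -243/5 + 37 = -58/5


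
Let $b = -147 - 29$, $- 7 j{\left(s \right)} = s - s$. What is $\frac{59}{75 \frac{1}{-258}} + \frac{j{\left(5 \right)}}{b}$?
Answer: $- \frac{5074}{25} \approx -202.96$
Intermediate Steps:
$j{\left(s \right)} = 0$ ($j{\left(s \right)} = - \frac{s - s}{7} = \left(- \frac{1}{7}\right) 0 = 0$)
$b = -176$
$\frac{59}{75 \frac{1}{-258}} + \frac{j{\left(5 \right)}}{b} = \frac{59}{75 \frac{1}{-258}} + \frac{0}{-176} = \frac{59}{75 \left(- \frac{1}{258}\right)} + 0 \left(- \frac{1}{176}\right) = \frac{59}{- \frac{25}{86}} + 0 = 59 \left(- \frac{86}{25}\right) + 0 = - \frac{5074}{25} + 0 = - \frac{5074}{25}$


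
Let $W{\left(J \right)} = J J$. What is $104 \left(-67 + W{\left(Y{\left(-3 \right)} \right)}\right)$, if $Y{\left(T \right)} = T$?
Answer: $-6032$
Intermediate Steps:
$W{\left(J \right)} = J^{2}$
$104 \left(-67 + W{\left(Y{\left(-3 \right)} \right)}\right) = 104 \left(-67 + \left(-3\right)^{2}\right) = 104 \left(-67 + 9\right) = 104 \left(-58\right) = -6032$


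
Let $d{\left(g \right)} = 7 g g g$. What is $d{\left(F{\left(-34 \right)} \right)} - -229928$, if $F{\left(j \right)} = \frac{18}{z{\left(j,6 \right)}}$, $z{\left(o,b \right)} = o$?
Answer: $\frac{1129631161}{4913} \approx 2.2993 \cdot 10^{5}$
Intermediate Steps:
$F{\left(j \right)} = \frac{18}{j}$
$d{\left(g \right)} = 7 g^{3}$ ($d{\left(g \right)} = 7 g^{2} g = 7 g^{3}$)
$d{\left(F{\left(-34 \right)} \right)} - -229928 = 7 \left(\frac{18}{-34}\right)^{3} - -229928 = 7 \left(18 \left(- \frac{1}{34}\right)\right)^{3} + 229928 = 7 \left(- \frac{9}{17}\right)^{3} + 229928 = 7 \left(- \frac{729}{4913}\right) + 229928 = - \frac{5103}{4913} + 229928 = \frac{1129631161}{4913}$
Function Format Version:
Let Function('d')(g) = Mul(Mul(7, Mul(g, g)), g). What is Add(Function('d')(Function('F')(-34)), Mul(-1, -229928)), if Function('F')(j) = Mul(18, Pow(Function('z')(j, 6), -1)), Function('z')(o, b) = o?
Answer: Rational(1129631161, 4913) ≈ 2.2993e+5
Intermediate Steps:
Function('F')(j) = Mul(18, Pow(j, -1))
Function('d')(g) = Mul(7, Pow(g, 3)) (Function('d')(g) = Mul(Mul(7, Pow(g, 2)), g) = Mul(7, Pow(g, 3)))
Add(Function('d')(Function('F')(-34)), Mul(-1, -229928)) = Add(Mul(7, Pow(Mul(18, Pow(-34, -1)), 3)), Mul(-1, -229928)) = Add(Mul(7, Pow(Mul(18, Rational(-1, 34)), 3)), 229928) = Add(Mul(7, Pow(Rational(-9, 17), 3)), 229928) = Add(Mul(7, Rational(-729, 4913)), 229928) = Add(Rational(-5103, 4913), 229928) = Rational(1129631161, 4913)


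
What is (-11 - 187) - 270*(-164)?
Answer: 44082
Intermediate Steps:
(-11 - 187) - 270*(-164) = -198 + 44280 = 44082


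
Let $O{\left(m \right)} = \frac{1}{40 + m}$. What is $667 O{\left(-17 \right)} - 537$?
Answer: $-508$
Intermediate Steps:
$667 O{\left(-17 \right)} - 537 = \frac{667}{40 - 17} - 537 = \frac{667}{23} - 537 = 667 \cdot \frac{1}{23} - 537 = 29 - 537 = -508$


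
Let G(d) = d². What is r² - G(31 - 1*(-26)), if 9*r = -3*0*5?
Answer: -3249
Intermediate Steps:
r = 0 (r = (-3*0*5)/9 = (0*5)/9 = (⅑)*0 = 0)
r² - G(31 - 1*(-26)) = 0² - (31 - 1*(-26))² = 0 - (31 + 26)² = 0 - 1*57² = 0 - 1*3249 = 0 - 3249 = -3249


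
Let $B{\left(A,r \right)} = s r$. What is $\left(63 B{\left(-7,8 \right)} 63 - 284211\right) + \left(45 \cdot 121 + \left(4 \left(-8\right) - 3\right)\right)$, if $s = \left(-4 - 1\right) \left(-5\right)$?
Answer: $514999$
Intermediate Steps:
$s = 25$ ($s = \left(-5\right) \left(-5\right) = 25$)
$B{\left(A,r \right)} = 25 r$
$\left(63 B{\left(-7,8 \right)} 63 - 284211\right) + \left(45 \cdot 121 + \left(4 \left(-8\right) - 3\right)\right) = \left(63 \cdot 25 \cdot 8 \cdot 63 - 284211\right) + \left(45 \cdot 121 + \left(4 \left(-8\right) - 3\right)\right) = \left(63 \cdot 200 \cdot 63 - 284211\right) + \left(5445 - 35\right) = \left(12600 \cdot 63 - 284211\right) + \left(5445 - 35\right) = \left(793800 - 284211\right) + 5410 = 509589 + 5410 = 514999$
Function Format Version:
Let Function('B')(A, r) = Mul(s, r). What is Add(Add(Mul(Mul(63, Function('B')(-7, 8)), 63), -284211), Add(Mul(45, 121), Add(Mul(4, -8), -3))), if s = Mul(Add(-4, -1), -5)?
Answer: 514999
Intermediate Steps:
s = 25 (s = Mul(-5, -5) = 25)
Function('B')(A, r) = Mul(25, r)
Add(Add(Mul(Mul(63, Function('B')(-7, 8)), 63), -284211), Add(Mul(45, 121), Add(Mul(4, -8), -3))) = Add(Add(Mul(Mul(63, Mul(25, 8)), 63), -284211), Add(Mul(45, 121), Add(Mul(4, -8), -3))) = Add(Add(Mul(Mul(63, 200), 63), -284211), Add(5445, Add(-32, -3))) = Add(Add(Mul(12600, 63), -284211), Add(5445, -35)) = Add(Add(793800, -284211), 5410) = Add(509589, 5410) = 514999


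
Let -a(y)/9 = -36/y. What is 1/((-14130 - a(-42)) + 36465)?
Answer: 7/156399 ≈ 4.4757e-5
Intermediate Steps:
a(y) = 324/y (a(y) = -(-324)/y = 324/y)
1/((-14130 - a(-42)) + 36465) = 1/((-14130 - 324/(-42)) + 36465) = 1/((-14130 - 324*(-1)/42) + 36465) = 1/((-14130 - 1*(-54/7)) + 36465) = 1/((-14130 + 54/7) + 36465) = 1/(-98856/7 + 36465) = 1/(156399/7) = 7/156399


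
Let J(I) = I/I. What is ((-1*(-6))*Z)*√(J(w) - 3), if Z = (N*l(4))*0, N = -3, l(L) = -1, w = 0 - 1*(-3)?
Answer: 0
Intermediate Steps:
w = 3 (w = 0 + 3 = 3)
J(I) = 1
Z = 0 (Z = -3*(-1)*0 = 3*0 = 0)
((-1*(-6))*Z)*√(J(w) - 3) = (-1*(-6)*0)*√(1 - 3) = (6*0)*√(-2) = 0*(I*√2) = 0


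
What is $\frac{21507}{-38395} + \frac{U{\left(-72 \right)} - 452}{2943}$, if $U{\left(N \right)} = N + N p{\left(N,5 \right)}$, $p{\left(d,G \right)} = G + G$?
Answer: $- \frac{111058481}{112996485} \approx -0.98285$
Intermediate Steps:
$p{\left(d,G \right)} = 2 G$
$U{\left(N \right)} = 11 N$ ($U{\left(N \right)} = N + N 2 \cdot 5 = N + N 10 = N + 10 N = 11 N$)
$\frac{21507}{-38395} + \frac{U{\left(-72 \right)} - 452}{2943} = \frac{21507}{-38395} + \frac{11 \left(-72\right) - 452}{2943} = 21507 \left(- \frac{1}{38395}\right) + \left(-792 - 452\right) \frac{1}{2943} = - \frac{21507}{38395} - \frac{1244}{2943} = - \frac{111058481}{112996485}$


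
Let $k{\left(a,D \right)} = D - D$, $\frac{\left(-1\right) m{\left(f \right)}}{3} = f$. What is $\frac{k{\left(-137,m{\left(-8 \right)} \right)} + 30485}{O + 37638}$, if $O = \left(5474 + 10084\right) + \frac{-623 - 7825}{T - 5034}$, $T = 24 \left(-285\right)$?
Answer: $\frac{60329815}{105276292} \approx 0.57306$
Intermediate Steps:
$m{\left(f \right)} = - 3 f$
$k{\left(a,D \right)} = 0$
$T = -6840$
$O = \frac{30790690}{1979}$ ($O = \left(5474 + 10084\right) + \frac{-623 - 7825}{-6840 - 5034} = 15558 - \frac{8448}{-11874} = 15558 - - \frac{1408}{1979} = 15558 + \frac{1408}{1979} = \frac{30790690}{1979} \approx 15559.0$)
$\frac{k{\left(-137,m{\left(-8 \right)} \right)} + 30485}{O + 37638} = \frac{0 + 30485}{\frac{30790690}{1979} + 37638} = \frac{30485}{\frac{105276292}{1979}} = 30485 \cdot \frac{1979}{105276292} = \frac{60329815}{105276292}$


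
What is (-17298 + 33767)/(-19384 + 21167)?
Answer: 16469/1783 ≈ 9.2367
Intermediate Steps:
(-17298 + 33767)/(-19384 + 21167) = 16469/1783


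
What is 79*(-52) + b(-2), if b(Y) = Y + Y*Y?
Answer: -4106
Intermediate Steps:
b(Y) = Y + Y**2
79*(-52) + b(-2) = 79*(-52) - 2*(1 - 2) = -4108 - 2*(-1) = -4108 + 2 = -4106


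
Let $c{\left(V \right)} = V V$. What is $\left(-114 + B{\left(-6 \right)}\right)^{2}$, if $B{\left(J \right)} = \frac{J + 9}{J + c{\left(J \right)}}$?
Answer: $\frac{1297321}{100} \approx 12973.0$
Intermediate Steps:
$c{\left(V \right)} = V^{2}$
$B{\left(J \right)} = \frac{9 + J}{J + J^{2}}$ ($B{\left(J \right)} = \frac{J + 9}{J + J^{2}} = \frac{9 + J}{J + J^{2}}$)
$\left(-114 + B{\left(-6 \right)}\right)^{2} = \left(-114 + \frac{9 - 6}{\left(-6\right) \left(1 - 6\right)}\right)^{2} = \left(-114 - \frac{1}{6} \frac{1}{-5} \cdot 3\right)^{2} = \left(-114 - \left(- \frac{1}{30}\right) 3\right)^{2} = \left(-114 + \frac{1}{10}\right)^{2} = \left(- \frac{1139}{10}\right)^{2} = \frac{1297321}{100}$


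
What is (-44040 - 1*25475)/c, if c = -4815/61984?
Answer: 861763552/963 ≈ 8.9487e+5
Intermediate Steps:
c = -4815/61984 (c = -4815*1/61984 = -4815/61984 ≈ -0.077681)
(-44040 - 1*25475)/c = (-44040 - 1*25475)/(-4815/61984) = (-44040 - 25475)*(-61984/4815) = -69515*(-61984/4815) = 861763552/963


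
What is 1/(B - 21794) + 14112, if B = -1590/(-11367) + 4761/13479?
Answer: 5235723589200183/371012160305 ≈ 14112.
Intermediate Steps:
B = 8394433/17023977 (B = -1590*(-1/11367) + 4761*(1/13479) = 530/3789 + 1587/4493 = 8394433/17023977 ≈ 0.49309)
1/(B - 21794) + 14112 = 1/(8394433/17023977 - 21794) + 14112 = 1/(-371012160305/17023977) + 14112 = -17023977/371012160305 + 14112 = 5235723589200183/371012160305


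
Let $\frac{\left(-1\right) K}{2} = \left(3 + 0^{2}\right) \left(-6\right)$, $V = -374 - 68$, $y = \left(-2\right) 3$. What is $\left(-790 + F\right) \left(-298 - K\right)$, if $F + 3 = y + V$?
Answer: $414494$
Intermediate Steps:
$y = -6$
$V = -442$ ($V = -374 - 68 = -442$)
$K = 36$ ($K = - 2 \left(3 + 0^{2}\right) \left(-6\right) = - 2 \left(3 + 0\right) \left(-6\right) = - 2 \cdot 3 \left(-6\right) = \left(-2\right) \left(-18\right) = 36$)
$F = -451$ ($F = -3 - 448 = -451$)
$\left(-790 + F\right) \left(-298 - K\right) = \left(-790 - 451\right) \left(-298 - 36\right) = - 1241 \left(-298 - 36\right) = \left(-1241\right) \left(-334\right) = 414494$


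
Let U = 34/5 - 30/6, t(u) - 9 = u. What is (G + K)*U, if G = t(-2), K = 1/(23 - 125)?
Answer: 2139/170 ≈ 12.582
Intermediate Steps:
K = -1/102 (K = 1/(-102) = -1/102 ≈ -0.0098039)
t(u) = 9 + u
G = 7 (G = 9 - 2 = 7)
U = 9/5 (U = 34*(1/5) - 30*1/6 = 34/5 - 5 = 9/5 ≈ 1.8000)
(G + K)*U = (7 - 1/102)*(9/5) = (713/102)*(9/5) = 2139/170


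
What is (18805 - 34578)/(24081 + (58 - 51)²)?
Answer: -15773/24130 ≈ -0.65367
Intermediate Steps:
(18805 - 34578)/(24081 + (58 - 51)²) = -15773/(24081 + 7²) = -15773/(24081 + 49) = -15773/24130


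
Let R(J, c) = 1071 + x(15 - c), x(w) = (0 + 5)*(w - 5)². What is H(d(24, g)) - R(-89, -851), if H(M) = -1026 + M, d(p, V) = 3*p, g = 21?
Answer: -3708630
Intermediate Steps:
x(w) = 5*(-5 + w)²
R(J, c) = 1071 + 5*(10 - c)² (R(J, c) = 1071 + 5*(-5 + (15 - c))² = 1071 + 5*(10 - c)²)
H(d(24, g)) - R(-89, -851) = (-1026 + 3*24) - (1071 + 5*(-10 - 851)²) = (-1026 + 72) - (1071 + 5*(-861)²) = -954 - (1071 + 5*741321) = -954 - (1071 + 3706605) = -954 - 1*3707676 = -954 - 3707676 = -3708630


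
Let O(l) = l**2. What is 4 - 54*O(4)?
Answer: -860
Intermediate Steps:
4 - 54*O(4) = 4 - 54*4**2 = 4 - 54*16 = 4 - 864 = -860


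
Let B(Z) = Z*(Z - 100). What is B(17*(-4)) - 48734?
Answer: -37310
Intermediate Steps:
B(Z) = Z*(-100 + Z)
B(17*(-4)) - 48734 = (17*(-4))*(-100 + 17*(-4)) - 48734 = -68*(-100 - 68) - 48734 = -68*(-168) - 48734 = 11424 - 48734 = -37310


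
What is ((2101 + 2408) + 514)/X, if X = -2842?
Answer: -5023/2842 ≈ -1.7674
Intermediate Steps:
((2101 + 2408) + 514)/X = ((2101 + 2408) + 514)/(-2842) = (4509 + 514)*(-1/2842) = 5023*(-1/2842) = -5023/2842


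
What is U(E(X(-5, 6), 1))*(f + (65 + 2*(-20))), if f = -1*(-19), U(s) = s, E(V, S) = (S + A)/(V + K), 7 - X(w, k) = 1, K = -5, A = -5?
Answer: -176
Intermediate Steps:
X(w, k) = 6 (X(w, k) = 7 - 1*1 = 7 - 1 = 6)
E(V, S) = (-5 + S)/(-5 + V) (E(V, S) = (S - 5)/(V - 5) = (-5 + S)/(-5 + V))
f = 19
U(E(X(-5, 6), 1))*(f + (65 + 2*(-20))) = ((-5 + 1)/(-5 + 6))*(19 + (65 + 2*(-20))) = (-4/1)*(19 + (65 - 40)) = (1*(-4))*(19 + 25) = -4*44 = -176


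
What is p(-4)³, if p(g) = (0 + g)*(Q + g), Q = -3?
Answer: 21952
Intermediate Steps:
p(g) = g*(-3 + g) (p(g) = (0 + g)*(-3 + g) = g*(-3 + g))
p(-4)³ = (-4*(-3 - 4))³ = (-4*(-7))³ = 28³ = 21952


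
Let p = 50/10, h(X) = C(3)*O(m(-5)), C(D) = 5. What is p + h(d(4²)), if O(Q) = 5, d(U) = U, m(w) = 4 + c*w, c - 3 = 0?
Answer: 30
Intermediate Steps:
c = 3 (c = 3 + 0 = 3)
m(w) = 4 + 3*w
h(X) = 25 (h(X) = 5*5 = 25)
p = 5 (p = 50*(⅒) = 5)
p + h(d(4²)) = 5 + 25 = 30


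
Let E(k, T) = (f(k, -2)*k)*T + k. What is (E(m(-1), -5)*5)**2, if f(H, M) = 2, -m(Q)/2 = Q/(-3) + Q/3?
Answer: 0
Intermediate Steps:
m(Q) = 0 (m(Q) = -2*(Q/(-3) + Q/3) = -2*(Q*(-1/3) + Q*(1/3)) = -2*(-Q/3 + Q/3) = -2*0 = 0)
E(k, T) = k + 2*T*k (E(k, T) = (2*k)*T + k = 2*T*k + k = k + 2*T*k)
(E(m(-1), -5)*5)**2 = ((0*(1 + 2*(-5)))*5)**2 = ((0*(1 - 10))*5)**2 = ((0*(-9))*5)**2 = (0*5)**2 = 0**2 = 0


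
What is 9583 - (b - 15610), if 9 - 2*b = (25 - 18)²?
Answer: 25213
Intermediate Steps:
b = -20 (b = 9/2 - (25 - 18)²/2 = 9/2 - ½*7² = 9/2 - ½*49 = 9/2 - 49/2 = -20)
9583 - (b - 15610) = 9583 - (-20 - 15610) = 9583 - 1*(-15630) = 9583 + 15630 = 25213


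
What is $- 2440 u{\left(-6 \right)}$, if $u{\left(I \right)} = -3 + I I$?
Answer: $-80520$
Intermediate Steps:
$u{\left(I \right)} = -3 + I^{2}$
$- 2440 u{\left(-6 \right)} = - 2440 \left(-3 + \left(-6\right)^{2}\right) = - 2440 \left(-3 + 36\right) = \left(-2440\right) 33 = -80520$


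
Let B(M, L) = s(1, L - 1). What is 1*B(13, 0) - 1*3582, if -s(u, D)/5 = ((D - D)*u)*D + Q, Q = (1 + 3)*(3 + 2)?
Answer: -3682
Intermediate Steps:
Q = 20 (Q = 4*5 = 20)
s(u, D) = -100 (s(u, D) = -5*(((D - D)*u)*D + 20) = -5*((0*u)*D + 20) = -5*(0*D + 20) = -5*(0 + 20) = -5*20 = -100)
B(M, L) = -100
1*B(13, 0) - 1*3582 = 1*(-100) - 1*3582 = -100 - 3582 = -3682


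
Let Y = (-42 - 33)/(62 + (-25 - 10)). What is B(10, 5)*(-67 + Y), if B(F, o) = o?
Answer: -3140/9 ≈ -348.89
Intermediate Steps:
Y = -25/9 (Y = -75/(62 - 35) = -75/27 = -75*1/27 = -25/9 ≈ -2.7778)
B(10, 5)*(-67 + Y) = 5*(-67 - 25/9) = 5*(-628/9) = -3140/9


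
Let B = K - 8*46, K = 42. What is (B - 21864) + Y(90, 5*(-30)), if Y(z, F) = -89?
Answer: -22279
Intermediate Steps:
B = -326 (B = 42 - 8*46 = 42 - 368 = -326)
(B - 21864) + Y(90, 5*(-30)) = (-326 - 21864) - 89 = -22190 - 89 = -22279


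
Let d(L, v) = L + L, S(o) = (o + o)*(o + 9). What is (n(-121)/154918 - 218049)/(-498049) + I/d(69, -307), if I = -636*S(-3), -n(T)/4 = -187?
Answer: 147603555219347/887302682293 ≈ 166.35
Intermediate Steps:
S(o) = 2*o*(9 + o) (S(o) = (2*o)*(9 + o) = 2*o*(9 + o))
n(T) = 748 (n(T) = -4*(-187) = 748)
I = 22896 (I = -1272*(-3)*(9 - 3) = -1272*(-3)*6 = -636*(-36) = 22896)
d(L, v) = 2*L
(n(-121)/154918 - 218049)/(-498049) + I/d(69, -307) = (748/154918 - 218049)/(-498049) + 22896/((2*69)) = (748*(1/154918) - 218049)*(-1/498049) + 22896/138 = (374/77459 - 218049)*(-1/498049) + 22896*(1/138) = -16889857117/77459*(-1/498049) + 3816/23 = 16889857117/38578377491 + 3816/23 = 147603555219347/887302682293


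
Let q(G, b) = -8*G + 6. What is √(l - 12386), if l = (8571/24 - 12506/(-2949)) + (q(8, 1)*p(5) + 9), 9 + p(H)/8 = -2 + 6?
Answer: I*√1349104998894/11796 ≈ 98.466*I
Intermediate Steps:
p(H) = -40 (p(H) = -72 + 8*(-2 + 6) = -72 + 8*4 = -72 + 32 = -40)
q(G, b) = 6 - 8*G
l = 63471109/23592 (l = (8571/24 - 12506/(-2949)) + ((6 - 8*8)*(-40) + 9) = (8571*(1/24) - 12506*(-1/2949)) + ((6 - 64)*(-40) + 9) = (2857/8 + 12506/2949) + (-58*(-40) + 9) = 8525341/23592 + (2320 + 9) = 8525341/23592 + 2329 = 63471109/23592 ≈ 2690.4)
√(l - 12386) = √(63471109/23592 - 12386) = √(-228739403/23592) = I*√1349104998894/11796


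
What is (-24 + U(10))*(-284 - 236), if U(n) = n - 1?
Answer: 7800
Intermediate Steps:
U(n) = -1 + n
(-24 + U(10))*(-284 - 236) = (-24 + (-1 + 10))*(-284 - 236) = (-24 + 9)*(-520) = -15*(-520) = 7800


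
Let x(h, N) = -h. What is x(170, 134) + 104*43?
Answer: 4302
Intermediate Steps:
x(170, 134) + 104*43 = -1*170 + 104*43 = -170 + 4472 = 4302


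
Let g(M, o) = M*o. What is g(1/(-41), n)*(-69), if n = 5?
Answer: 345/41 ≈ 8.4146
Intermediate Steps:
g(1/(-41), n)*(-69) = (5/(-41))*(-69) = -1/41*5*(-69) = -5/41*(-69) = 345/41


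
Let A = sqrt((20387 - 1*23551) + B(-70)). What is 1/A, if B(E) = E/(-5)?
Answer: -I*sqrt(14)/210 ≈ -0.017817*I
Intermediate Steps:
B(E) = -E/5 (B(E) = E*(-1/5) = -E/5)
A = 15*I*sqrt(14) (A = sqrt((20387 - 1*23551) - 1/5*(-70)) = sqrt((20387 - 23551) + 14) = sqrt(-3164 + 14) = sqrt(-3150) = 15*I*sqrt(14) ≈ 56.125*I)
1/A = 1/(15*I*sqrt(14)) = -I*sqrt(14)/210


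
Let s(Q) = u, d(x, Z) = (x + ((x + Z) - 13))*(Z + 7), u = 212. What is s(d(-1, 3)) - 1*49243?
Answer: -49031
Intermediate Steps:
d(x, Z) = (7 + Z)*(-13 + Z + 2*x) (d(x, Z) = (x + ((Z + x) - 13))*(7 + Z) = (x + (-13 + Z + x))*(7 + Z) = (-13 + Z + 2*x)*(7 + Z) = (7 + Z)*(-13 + Z + 2*x))
s(Q) = 212
s(d(-1, 3)) - 1*49243 = 212 - 1*49243 = 212 - 49243 = -49031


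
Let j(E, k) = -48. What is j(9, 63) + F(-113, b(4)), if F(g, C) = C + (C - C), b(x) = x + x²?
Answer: -28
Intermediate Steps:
F(g, C) = C (F(g, C) = C + 0 = C)
j(9, 63) + F(-113, b(4)) = -48 + 4*(1 + 4) = -48 + 4*5 = -48 + 20 = -28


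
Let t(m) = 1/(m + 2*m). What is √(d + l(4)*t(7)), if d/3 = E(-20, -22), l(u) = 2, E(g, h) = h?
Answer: 2*I*√7266/21 ≈ 8.1182*I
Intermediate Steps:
t(m) = 1/(3*m)
d = -66 (d = 3*(-22) = -66)
√(d + l(4)*t(7)) = √(-66 + 2*((⅓)/7)) = √(-66 + 2*((⅓)*(⅐))) = √(-66 + 2*(1/21)) = √(-66 + 2/21) = √(-1384/21) = 2*I*√7266/21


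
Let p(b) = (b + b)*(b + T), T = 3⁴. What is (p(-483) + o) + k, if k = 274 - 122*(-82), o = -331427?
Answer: 67183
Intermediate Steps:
T = 81
p(b) = 2*b*(81 + b) (p(b) = (b + b)*(b + 81) = (2*b)*(81 + b) = 2*b*(81 + b))
k = 10278 (k = 274 + 10004 = 10278)
(p(-483) + o) + k = (2*(-483)*(81 - 483) - 331427) + 10278 = (2*(-483)*(-402) - 331427) + 10278 = (388332 - 331427) + 10278 = 56905 + 10278 = 67183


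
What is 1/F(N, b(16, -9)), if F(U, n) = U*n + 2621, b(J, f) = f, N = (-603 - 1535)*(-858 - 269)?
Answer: -1/21683113 ≈ -4.6119e-8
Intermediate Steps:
N = 2409526 (N = -2138*(-1127) = 2409526)
F(U, n) = 2621 + U*n
1/F(N, b(16, -9)) = 1/(2621 + 2409526*(-9)) = 1/(2621 - 21685734) = 1/(-21683113) = -1/21683113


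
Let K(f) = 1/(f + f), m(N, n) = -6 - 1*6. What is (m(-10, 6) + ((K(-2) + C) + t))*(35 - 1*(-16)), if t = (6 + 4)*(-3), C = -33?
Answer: -15351/4 ≈ -3837.8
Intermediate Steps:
m(N, n) = -12 (m(N, n) = -6 - 6 = -12)
K(f) = 1/(2*f)
t = -30 (t = 10*(-3) = -30)
(m(-10, 6) + ((K(-2) + C) + t))*(35 - 1*(-16)) = (-12 + (((½)/(-2) - 33) - 30))*(35 - 1*(-16)) = (-12 + (((½)*(-½) - 33) - 30))*(35 + 16) = (-12 + ((-¼ - 33) - 30))*51 = (-12 + (-133/4 - 30))*51 = (-12 - 253/4)*51 = -301/4*51 = -15351/4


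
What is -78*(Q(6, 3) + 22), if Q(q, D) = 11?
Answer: -2574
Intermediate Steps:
-78*(Q(6, 3) + 22) = -78*(11 + 22) = -78*33 = -2574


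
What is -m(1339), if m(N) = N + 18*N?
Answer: -25441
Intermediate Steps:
m(N) = 19*N
-m(1339) = -19*1339 = -1*25441 = -25441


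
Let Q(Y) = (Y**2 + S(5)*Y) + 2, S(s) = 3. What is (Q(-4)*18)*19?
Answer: 2052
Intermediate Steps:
Q(Y) = 2 + Y**2 + 3*Y (Q(Y) = (Y**2 + 3*Y) + 2 = 2 + Y**2 + 3*Y)
(Q(-4)*18)*19 = ((2 + (-4)**2 + 3*(-4))*18)*19 = ((2 + 16 - 12)*18)*19 = (6*18)*19 = 108*19 = 2052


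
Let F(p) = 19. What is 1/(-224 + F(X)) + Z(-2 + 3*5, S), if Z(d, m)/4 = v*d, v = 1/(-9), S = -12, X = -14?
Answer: -10669/1845 ≈ -5.7827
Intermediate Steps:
v = -⅑ ≈ -0.11111
Z(d, m) = -4*d/9 (Z(d, m) = 4*(-d/9) = -4*d/9)
1/(-224 + F(X)) + Z(-2 + 3*5, S) = 1/(-224 + 19) - 4*(-2 + 3*5)/9 = 1/(-205) - 4*(-2 + 15)/9 = -1/205 - 4/9*13 = -1/205 - 52/9 = -10669/1845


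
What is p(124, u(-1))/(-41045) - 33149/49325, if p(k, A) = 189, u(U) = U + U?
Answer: -273984626/404908925 ≈ -0.67666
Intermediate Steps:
u(U) = 2*U
p(124, u(-1))/(-41045) - 33149/49325 = 189/(-41045) - 33149/49325 = 189*(-1/41045) - 33149*1/49325 = -189/41045 - 33149/49325 = -273984626/404908925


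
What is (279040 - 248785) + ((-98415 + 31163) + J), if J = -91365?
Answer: -128362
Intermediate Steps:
(279040 - 248785) + ((-98415 + 31163) + J) = (279040 - 248785) + ((-98415 + 31163) - 91365) = 30255 + (-67252 - 91365) = 30255 - 158617 = -128362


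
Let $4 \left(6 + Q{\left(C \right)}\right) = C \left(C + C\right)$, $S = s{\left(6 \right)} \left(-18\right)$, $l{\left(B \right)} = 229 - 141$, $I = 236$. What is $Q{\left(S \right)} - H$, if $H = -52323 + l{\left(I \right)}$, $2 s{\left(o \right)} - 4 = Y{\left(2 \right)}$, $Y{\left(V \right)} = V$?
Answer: $53687$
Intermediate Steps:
$s{\left(o \right)} = 3$ ($s{\left(o \right)} = 2 + \frac{1}{2} \cdot 2 = 2 + 1 = 3$)
$l{\left(B \right)} = 88$
$S = -54$ ($S = 3 \left(-18\right) = -54$)
$Q{\left(C \right)} = -6 + \frac{C^{2}}{2}$ ($Q{\left(C \right)} = -6 + \frac{C \left(C + C\right)}{4} = -6 + \frac{C 2 C}{4} = -6 + \frac{2 C^{2}}{4} = -6 + \frac{C^{2}}{2}$)
$H = -52235$ ($H = -52323 + 88 = -52235$)
$Q{\left(S \right)} - H = \left(-6 + \frac{\left(-54\right)^{2}}{2}\right) - -52235 = \left(-6 + \frac{1}{2} \cdot 2916\right) + 52235 = \left(-6 + 1458\right) + 52235 = 1452 + 52235 = 53687$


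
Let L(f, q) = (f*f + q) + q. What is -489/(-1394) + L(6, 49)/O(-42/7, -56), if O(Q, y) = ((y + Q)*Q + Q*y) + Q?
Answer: 265037/489294 ≈ 0.54167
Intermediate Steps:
O(Q, y) = Q + Q*y + Q*(Q + y) (O(Q, y) = ((Q + y)*Q + Q*y) + Q = (Q*(Q + y) + Q*y) + Q = (Q*y + Q*(Q + y)) + Q = Q + Q*y + Q*(Q + y))
L(f, q) = f² + 2*q (L(f, q) = (f² + q) + q = (q + f²) + q = f² + 2*q)
-489/(-1394) + L(6, 49)/O(-42/7, -56) = -489/(-1394) + (6² + 2*49)/(((-42/7)*(1 - 42/7 + 2*(-56)))) = -489*(-1/1394) + (36 + 98)/(((-42*⅐)*(1 - 42*⅐ - 112))) = 489/1394 + 134/((-6*(1 - 6 - 112))) = 489/1394 + 134/((-6*(-117))) = 489/1394 + 134/702 = 489/1394 + 134*(1/702) = 489/1394 + 67/351 = 265037/489294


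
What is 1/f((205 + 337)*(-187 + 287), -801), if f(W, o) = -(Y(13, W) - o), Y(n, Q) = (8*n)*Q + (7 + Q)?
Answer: -1/5691808 ≈ -1.7569e-7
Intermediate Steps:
Y(n, Q) = 7 + Q + 8*Q*n (Y(n, Q) = 8*Q*n + (7 + Q) = 7 + Q + 8*Q*n)
f(W, o) = -7 + o - 105*W (f(W, o) = -((7 + W + 8*W*13) - o) = -((7 + W + 104*W) - o) = -((7 + 105*W) - o) = -(7 - o + 105*W) = -7 + o - 105*W)
1/f((205 + 337)*(-187 + 287), -801) = 1/(-7 - 801 - 105*(205 + 337)*(-187 + 287)) = 1/(-7 - 801 - 56910*100) = 1/(-7 - 801 - 105*54200) = 1/(-7 - 801 - 5691000) = 1/(-5691808) = -1/5691808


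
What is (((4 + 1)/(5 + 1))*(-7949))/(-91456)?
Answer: 39745/548736 ≈ 0.072430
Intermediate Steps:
(((4 + 1)/(5 + 1))*(-7949))/(-91456) = ((5/6)*(-7949))*(-1/91456) = -39745/6*(-1/91456) = 39745/548736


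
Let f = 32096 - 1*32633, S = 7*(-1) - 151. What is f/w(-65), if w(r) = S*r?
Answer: -537/10270 ≈ -0.052288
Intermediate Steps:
S = -158 (S = -7 - 151 = -158)
f = -537 (f = 32096 - 32633 = -537)
w(r) = -158*r
f/w(-65) = -537/((-158*(-65))) = -537/10270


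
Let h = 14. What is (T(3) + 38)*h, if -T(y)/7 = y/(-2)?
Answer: 679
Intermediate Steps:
T(y) = 7*y/2 (T(y) = -7*y/(-2) = -7*y*(-1)/2 = -(-7)*y/2 = 7*y/2)
(T(3) + 38)*h = ((7/2)*3 + 38)*14 = (21/2 + 38)*14 = (97/2)*14 = 679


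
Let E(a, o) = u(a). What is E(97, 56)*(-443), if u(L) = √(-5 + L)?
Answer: -886*√23 ≈ -4249.1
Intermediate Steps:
E(a, o) = √(-5 + a)
E(97, 56)*(-443) = √(-5 + 97)*(-443) = √92*(-443) = (2*√23)*(-443) = -886*√23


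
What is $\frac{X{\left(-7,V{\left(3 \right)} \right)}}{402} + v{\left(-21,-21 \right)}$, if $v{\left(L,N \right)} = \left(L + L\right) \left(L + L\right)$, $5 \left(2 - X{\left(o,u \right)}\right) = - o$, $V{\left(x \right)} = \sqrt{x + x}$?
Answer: $\frac{1181881}{670} \approx 1764.0$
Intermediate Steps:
$V{\left(x \right)} = \sqrt{2} \sqrt{x}$ ($V{\left(x \right)} = \sqrt{2 x} = \sqrt{2} \sqrt{x}$)
$X{\left(o,u \right)} = 2 + \frac{o}{5}$ ($X{\left(o,u \right)} = 2 - \frac{\left(-1\right) o}{5} = 2 + \frac{o}{5}$)
$v{\left(L,N \right)} = 4 L^{2}$ ($v{\left(L,N \right)} = 2 L 2 L = 4 L^{2}$)
$\frac{X{\left(-7,V{\left(3 \right)} \right)}}{402} + v{\left(-21,-21 \right)} = \frac{2 + \frac{1}{5} \left(-7\right)}{402} + 4 \left(-21\right)^{2} = \frac{2 - \frac{7}{5}}{402} + 4 \cdot 441 = \frac{1}{402} \cdot \frac{3}{5} + 1764 = \frac{1}{670} + 1764 = \frac{1181881}{670}$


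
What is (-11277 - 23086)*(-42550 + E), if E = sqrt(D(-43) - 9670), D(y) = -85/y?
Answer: 1462145650 - 171815*I*sqrt(715047)/43 ≈ 1.4621e+9 - 3.3788e+6*I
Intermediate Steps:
E = 5*I*sqrt(715047)/43 (E = sqrt(-85/(-43) - 9670) = sqrt(-85*(-1/43) - 9670) = sqrt(85/43 - 9670) = sqrt(-415725/43) = 5*I*sqrt(715047)/43 ≈ 98.326*I)
(-11277 - 23086)*(-42550 + E) = (-11277 - 23086)*(-42550 + 5*I*sqrt(715047)/43) = -34363*(-42550 + 5*I*sqrt(715047)/43) = 1462145650 - 171815*I*sqrt(715047)/43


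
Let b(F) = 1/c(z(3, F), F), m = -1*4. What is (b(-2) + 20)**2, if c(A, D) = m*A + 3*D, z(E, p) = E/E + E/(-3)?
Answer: 14161/36 ≈ 393.36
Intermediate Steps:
m = -4
z(E, p) = 1 - E/3 (z(E, p) = 1 + E*(-1/3) = 1 - E/3)
c(A, D) = -4*A + 3*D
b(F) = 1/(3*F) (b(F) = 1/(-4*(1 - 1/3*3) + 3*F) = 1/(-4*(1 - 1) + 3*F) = 1/(-4*0 + 3*F) = 1/(0 + 3*F) = 1/(3*F))
(b(-2) + 20)**2 = ((1/3)/(-2) + 20)**2 = ((1/3)*(-1/2) + 20)**2 = (-1/6 + 20)**2 = (119/6)**2 = 14161/36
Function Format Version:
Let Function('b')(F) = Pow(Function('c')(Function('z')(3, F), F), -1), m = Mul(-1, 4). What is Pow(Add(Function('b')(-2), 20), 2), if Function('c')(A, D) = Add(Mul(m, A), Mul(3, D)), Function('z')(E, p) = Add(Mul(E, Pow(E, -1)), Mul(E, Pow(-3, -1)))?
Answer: Rational(14161, 36) ≈ 393.36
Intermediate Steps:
m = -4
Function('z')(E, p) = Add(1, Mul(Rational(-1, 3), E)) (Function('z')(E, p) = Add(1, Mul(E, Rational(-1, 3))) = Add(1, Mul(Rational(-1, 3), E)))
Function('c')(A, D) = Add(Mul(-4, A), Mul(3, D))
Function('b')(F) = Mul(Rational(1, 3), Pow(F, -1)) (Function('b')(F) = Pow(Add(Mul(-4, Add(1, Mul(Rational(-1, 3), 3))), Mul(3, F)), -1) = Pow(Add(Mul(-4, Add(1, -1)), Mul(3, F)), -1) = Pow(Add(Mul(-4, 0), Mul(3, F)), -1) = Pow(Add(0, Mul(3, F)), -1) = Pow(Mul(3, F), -1) = Mul(Rational(1, 3), Pow(F, -1)))
Pow(Add(Function('b')(-2), 20), 2) = Pow(Add(Mul(Rational(1, 3), Pow(-2, -1)), 20), 2) = Pow(Add(Mul(Rational(1, 3), Rational(-1, 2)), 20), 2) = Pow(Add(Rational(-1, 6), 20), 2) = Pow(Rational(119, 6), 2) = Rational(14161, 36)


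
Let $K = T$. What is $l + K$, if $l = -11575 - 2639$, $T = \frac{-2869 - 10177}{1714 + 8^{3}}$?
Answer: $- \frac{15826705}{1113} \approx -14220.0$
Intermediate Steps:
$T = - \frac{6523}{1113}$ ($T = - \frac{13046}{1714 + 512} = - \frac{13046}{2226} = \left(-13046\right) \frac{1}{2226} = - \frac{6523}{1113} \approx -5.8607$)
$K = - \frac{6523}{1113} \approx -5.8607$
$l = -14214$ ($l = -11575 - 2639 = -14214$)
$l + K = -14214 - \frac{6523}{1113} = - \frac{15826705}{1113}$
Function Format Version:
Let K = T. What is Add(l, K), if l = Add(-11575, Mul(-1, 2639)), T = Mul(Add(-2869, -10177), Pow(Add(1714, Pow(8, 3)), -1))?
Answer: Rational(-15826705, 1113) ≈ -14220.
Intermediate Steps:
T = Rational(-6523, 1113) (T = Mul(-13046, Pow(Add(1714, 512), -1)) = Mul(-13046, Pow(2226, -1)) = Mul(-13046, Rational(1, 2226)) = Rational(-6523, 1113) ≈ -5.8607)
K = Rational(-6523, 1113) ≈ -5.8607
l = -14214 (l = Add(-11575, -2639) = -14214)
Add(l, K) = Add(-14214, Rational(-6523, 1113)) = Rational(-15826705, 1113)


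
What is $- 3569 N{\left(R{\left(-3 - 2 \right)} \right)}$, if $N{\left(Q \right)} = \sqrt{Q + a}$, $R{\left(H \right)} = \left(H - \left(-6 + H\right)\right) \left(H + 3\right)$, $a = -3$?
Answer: $- 3569 i \sqrt{15} \approx - 13823.0 i$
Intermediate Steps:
$R{\left(H \right)} = 18 + 6 H$ ($R{\left(H \right)} = 6 \left(3 + H\right) = 18 + 6 H$)
$N{\left(Q \right)} = \sqrt{-3 + Q}$ ($N{\left(Q \right)} = \sqrt{Q - 3} = \sqrt{-3 + Q}$)
$- 3569 N{\left(R{\left(-3 - 2 \right)} \right)} = - 3569 \sqrt{-3 + \left(18 + 6 \left(-3 - 2\right)\right)} = - 3569 \sqrt{-3 + \left(18 + 6 \left(-5\right)\right)} = - 3569 \sqrt{-3 + \left(18 - 30\right)} = - 3569 \sqrt{-3 - 12} = - 3569 \sqrt{-15} = - 3569 i \sqrt{15}$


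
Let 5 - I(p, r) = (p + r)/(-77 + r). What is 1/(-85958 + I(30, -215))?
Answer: -292/25098461 ≈ -1.1634e-5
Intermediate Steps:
I(p, r) = 5 - (p + r)/(-77 + r)
1/(-85958 + I(30, -215)) = 1/(-85958 + (-385 - 1*30 + 4*(-215))/(-77 - 215)) = 1/(-85958 + (-385 - 30 - 860)/(-292)) = 1/(-85958 - 1/292*(-1275)) = 1/(-85958 + 1275/292) = 1/(-25098461/292) = -292/25098461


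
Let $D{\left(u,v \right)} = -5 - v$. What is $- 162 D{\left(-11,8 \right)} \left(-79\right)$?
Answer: $-166374$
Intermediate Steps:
$- 162 D{\left(-11,8 \right)} \left(-79\right) = - 162 \left(-5 - 8\right) \left(-79\right) = \left(-162\right) \left(-13\right) \left(-79\right) = 2106 \left(-79\right) = -166374$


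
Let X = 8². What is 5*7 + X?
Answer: 99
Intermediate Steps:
X = 64
5*7 + X = 5*7 + 64 = 35 + 64 = 99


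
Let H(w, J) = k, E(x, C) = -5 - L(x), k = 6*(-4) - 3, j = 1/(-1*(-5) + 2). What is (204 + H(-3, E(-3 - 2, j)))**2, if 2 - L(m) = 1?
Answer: 31329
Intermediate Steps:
j = 1/7 (j = 1/(5 + 2) = 1/7 ≈ 0.14286)
L(m) = 1 (L(m) = 2 - 1*1 = 2 - 1 = 1)
k = -27 (k = -24 - 3 = -27)
E(x, C) = -6 (E(x, C) = -5 - 1*1 = -5 - 1 = -6)
H(w, J) = -27
(204 + H(-3, E(-3 - 2, j)))**2 = (204 - 27)**2 = 177**2 = 31329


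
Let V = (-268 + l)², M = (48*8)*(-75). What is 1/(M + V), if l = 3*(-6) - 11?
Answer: 1/59409 ≈ 1.6832e-5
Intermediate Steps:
M = -28800 (M = 384*(-75) = -28800)
l = -29 (l = -18 - 11 = -29)
V = 88209 (V = (-268 - 29)² = (-297)² = 88209)
1/(M + V) = 1/(-28800 + 88209) = 1/59409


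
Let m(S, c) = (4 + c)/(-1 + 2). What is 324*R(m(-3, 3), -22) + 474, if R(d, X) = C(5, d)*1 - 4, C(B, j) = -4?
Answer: -2118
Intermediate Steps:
m(S, c) = 4 + c (m(S, c) = (4 + c)/1 = (4 + c)*1 = 4 + c)
R(d, X) = -8 (R(d, X) = -4*1 - 4 = -4 - 4 = -8)
324*R(m(-3, 3), -22) + 474 = 324*(-8) + 474 = -2592 + 474 = -2118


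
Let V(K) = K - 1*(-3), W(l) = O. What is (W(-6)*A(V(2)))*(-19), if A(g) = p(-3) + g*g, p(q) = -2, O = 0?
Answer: 0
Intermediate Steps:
W(l) = 0
V(K) = 3 + K (V(K) = K + 3 = 3 + K)
A(g) = -2 + g**2 (A(g) = -2 + g*g = -2 + g**2)
(W(-6)*A(V(2)))*(-19) = (0*(-2 + (3 + 2)**2))*(-19) = (0*(-2 + 5**2))*(-19) = (0*(-2 + 25))*(-19) = (0*23)*(-19) = 0*(-19) = 0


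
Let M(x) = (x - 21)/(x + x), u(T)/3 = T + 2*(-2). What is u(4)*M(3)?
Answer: 0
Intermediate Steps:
u(T) = -12 + 3*T (u(T) = 3*(T + 2*(-2)) = 3*(T - 4) = 3*(-4 + T) = -12 + 3*T)
M(x) = (-21 + x)/(2*x) (M(x) = (-21 + x)/((2*x)) = (-21 + x)*(1/(2*x)) = (-21 + x)/(2*x))
u(4)*M(3) = (-12 + 3*4)*((1/2)*(-21 + 3)/3) = (-12 + 12)*((1/2)*(1/3)*(-18)) = 0*(-3) = 0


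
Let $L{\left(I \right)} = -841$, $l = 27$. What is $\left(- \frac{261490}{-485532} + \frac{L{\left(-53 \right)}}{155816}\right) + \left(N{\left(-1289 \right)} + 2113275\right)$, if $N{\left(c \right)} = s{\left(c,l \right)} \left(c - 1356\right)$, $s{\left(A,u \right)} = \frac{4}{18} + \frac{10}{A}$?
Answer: $\frac{51506539076054058053}{24379390037592} \approx 2.1127 \cdot 10^{6}$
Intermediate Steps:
$s{\left(A,u \right)} = \frac{2}{9} + \frac{10}{A}$ ($s{\left(A,u \right)} = 4 \cdot \frac{1}{18} + \frac{10}{A} = \frac{2}{9} + \frac{10}{A}$)
$N{\left(c \right)} = \left(-1356 + c\right) \left(\frac{2}{9} + \frac{10}{c}\right)$ ($N{\left(c \right)} = \left(\frac{2}{9} + \frac{10}{c}\right) \left(c - 1356\right) = \left(\frac{2}{9} + \frac{10}{c}\right) \left(-1356 + c\right) = \left(-1356 + c\right) \left(\frac{2}{9} + \frac{10}{c}\right)$)
$\left(- \frac{261490}{-485532} + \frac{L{\left(-53 \right)}}{155816}\right) + \left(N{\left(-1289 \right)} + 2113275\right) = \left(- \frac{261490}{-485532} - \frac{841}{155816}\right) + \left(\frac{2 \left(-1356 - 1289\right) \left(45 - 1289\right)}{9 \left(-1289\right)} + 2113275\right) = \left(\left(-261490\right) \left(- \frac{1}{485532}\right) - \frac{841}{155816}\right) + \left(\frac{2}{9} \left(- \frac{1}{1289}\right) \left(-2645\right) \left(-1244\right) + 2113275\right) = \left(\frac{130745}{242766} - \frac{841}{155816}\right) + \left(- \frac{6580760}{11601} + 2113275\right) = \frac{10083998357}{18913413528} + \frac{24509522515}{11601} = \frac{51506539076054058053}{24379390037592}$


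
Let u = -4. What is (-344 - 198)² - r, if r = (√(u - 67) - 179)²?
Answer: 261794 + 358*I*√71 ≈ 2.6179e+5 + 3016.6*I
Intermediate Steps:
r = (-179 + I*√71)² (r = (√(-4 - 67) - 179)² = (√(-71) - 179)² = (I*√71 - 179)² = (-179 + I*√71)² ≈ 31970.0 - 3016.6*I)
(-344 - 198)² - r = (-344 - 198)² - (179 - I*√71)² = (-542)² - (179 - I*√71)² = 293764 - (179 - I*√71)²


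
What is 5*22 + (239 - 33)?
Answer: 316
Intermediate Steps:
5*22 + (239 - 33) = 110 + 206 = 316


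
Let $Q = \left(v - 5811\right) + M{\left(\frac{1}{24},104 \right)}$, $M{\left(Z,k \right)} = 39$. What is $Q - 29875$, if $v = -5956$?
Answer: $-41603$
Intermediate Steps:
$Q = -11728$ ($Q = \left(-5956 - 5811\right) + 39 = -11767 + 39 = -11728$)
$Q - 29875 = -11728 - 29875 = -41603$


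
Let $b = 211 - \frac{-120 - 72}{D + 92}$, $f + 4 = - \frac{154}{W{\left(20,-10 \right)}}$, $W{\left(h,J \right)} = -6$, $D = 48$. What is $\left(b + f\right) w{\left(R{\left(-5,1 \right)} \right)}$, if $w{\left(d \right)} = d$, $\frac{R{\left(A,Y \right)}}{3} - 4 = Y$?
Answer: $\frac{24574}{7} \approx 3510.6$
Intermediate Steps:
$R{\left(A,Y \right)} = 12 + 3 Y$
$f = \frac{65}{3}$ ($f = -4 - \frac{154}{-6} = -4 - - \frac{77}{3} = -4 + \frac{77}{3} = \frac{65}{3} \approx 21.667$)
$b = \frac{7433}{35}$ ($b = 211 - \frac{-120 - 72}{48 + 92} = 211 - - \frac{192}{140} = 211 - \left(-192\right) \frac{1}{140} = 211 - - \frac{48}{35} = 211 + \frac{48}{35} = \frac{7433}{35} \approx 212.37$)
$\left(b + f\right) w{\left(R{\left(-5,1 \right)} \right)} = \left(\frac{7433}{35} + \frac{65}{3}\right) \left(12 + 3 \cdot 1\right) = \frac{24574 \left(12 + 3\right)}{105} = \frac{24574}{105} \cdot 15 = \frac{24574}{7}$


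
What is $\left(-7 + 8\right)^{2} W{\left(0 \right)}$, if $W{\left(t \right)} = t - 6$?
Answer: $-6$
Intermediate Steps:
$W{\left(t \right)} = -6 + t$ ($W{\left(t \right)} = t - 6 = -6 + t$)
$\left(-7 + 8\right)^{2} W{\left(0 \right)} = \left(-7 + 8\right)^{2} \left(-6 + 0\right) = 1^{2} \left(-6\right) = 1 \left(-6\right) = -6$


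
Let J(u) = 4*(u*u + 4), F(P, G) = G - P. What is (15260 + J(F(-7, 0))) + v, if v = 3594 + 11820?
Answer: 30886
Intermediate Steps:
v = 15414
J(u) = 16 + 4*u² (J(u) = 4*(u² + 4) = 4*(4 + u²) = 16 + 4*u²)
(15260 + J(F(-7, 0))) + v = (15260 + (16 + 4*(0 - 1*(-7))²)) + 15414 = (15260 + (16 + 4*(0 + 7)²)) + 15414 = (15260 + (16 + 4*7²)) + 15414 = (15260 + (16 + 4*49)) + 15414 = (15260 + (16 + 196)) + 15414 = (15260 + 212) + 15414 = 15472 + 15414 = 30886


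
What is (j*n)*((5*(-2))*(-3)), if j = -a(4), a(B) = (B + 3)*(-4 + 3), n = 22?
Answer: 4620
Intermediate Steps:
a(B) = -3 - B (a(B) = (3 + B)*(-1) = -3 - B)
j = 7 (j = -(-3 - 1*4) = -(-3 - 4) = -1*(-7) = 7)
(j*n)*((5*(-2))*(-3)) = (7*22)*((5*(-2))*(-3)) = 154*(-10*(-3)) = 154*30 = 4620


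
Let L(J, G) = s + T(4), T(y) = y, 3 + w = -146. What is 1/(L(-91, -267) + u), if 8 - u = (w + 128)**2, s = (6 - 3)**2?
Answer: -1/420 ≈ -0.0023810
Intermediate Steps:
w = -149 (w = -3 - 146 = -149)
s = 9 (s = 3**2 = 9)
u = -433 (u = 8 - (-149 + 128)**2 = 8 - 1*(-21)**2 = 8 - 1*441 = 8 - 441 = -433)
L(J, G) = 13 (L(J, G) = 9 + 4 = 13)
1/(L(-91, -267) + u) = 1/(13 - 433) = 1/(-420) = -1/420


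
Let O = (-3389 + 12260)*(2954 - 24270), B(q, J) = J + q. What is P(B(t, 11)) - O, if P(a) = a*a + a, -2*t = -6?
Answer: 189094446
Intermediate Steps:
t = 3 (t = -1/2*(-6) = 3)
O = -189094236 (O = 8871*(-21316) = -189094236)
P(a) = a + a**2 (P(a) = a**2 + a = a + a**2)
P(B(t, 11)) - O = (11 + 3)*(1 + (11 + 3)) - 1*(-189094236) = 14*(1 + 14) + 189094236 = 14*15 + 189094236 = 210 + 189094236 = 189094446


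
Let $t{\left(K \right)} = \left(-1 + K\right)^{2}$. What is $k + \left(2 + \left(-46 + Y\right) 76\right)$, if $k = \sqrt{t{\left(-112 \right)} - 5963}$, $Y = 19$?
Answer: $-2050 + \sqrt{6806} \approx -1967.5$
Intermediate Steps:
$k = \sqrt{6806}$ ($k = \sqrt{\left(-1 - 112\right)^{2} - 5963} = \sqrt{\left(-113\right)^{2} - 5963} = \sqrt{12769 - 5963} = \sqrt{6806} \approx 82.499$)
$k + \left(2 + \left(-46 + Y\right) 76\right) = \sqrt{6806} + \left(2 + \left(-46 + 19\right) 76\right) = \sqrt{6806} + \left(2 - 2052\right) = \sqrt{6806} - 2050 = -2050 + \sqrt{6806}$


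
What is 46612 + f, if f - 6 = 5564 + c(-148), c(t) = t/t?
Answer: 52183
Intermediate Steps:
c(t) = 1
f = 5571 (f = 6 + (5564 + 1) = 6 + 5565 = 5571)
46612 + f = 46612 + 5571 = 52183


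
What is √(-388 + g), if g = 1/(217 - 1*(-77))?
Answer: I*√684426/42 ≈ 19.698*I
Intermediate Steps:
g = 1/294 (g = 1/(217 + 77) = 1/294 ≈ 0.0034014)
√(-388 + g) = √(-388 + 1/294) = √(-114071/294) = I*√684426/42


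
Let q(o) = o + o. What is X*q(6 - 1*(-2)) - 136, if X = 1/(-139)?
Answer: -18920/139 ≈ -136.11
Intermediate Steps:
q(o) = 2*o
X = -1/139 ≈ -0.0071942
X*q(6 - 1*(-2)) - 136 = -2*(6 - 1*(-2))/139 - 136 = -2*(6 + 2)/139 - 136 = -2*8/139 - 136 = -1/139*16 - 136 = -16/139 - 136 = -18920/139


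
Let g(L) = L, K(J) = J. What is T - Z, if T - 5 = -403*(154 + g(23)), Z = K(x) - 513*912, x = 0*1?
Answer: 396530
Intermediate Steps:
x = 0
Z = -467856 (Z = 0 - 513*912 = 0 - 467856 = -467856)
T = -71326 (T = 5 - 403*(154 + 23) = 5 - 403*177 = 5 - 71331 = -71326)
T - Z = -71326 - 1*(-467856) = -71326 + 467856 = 396530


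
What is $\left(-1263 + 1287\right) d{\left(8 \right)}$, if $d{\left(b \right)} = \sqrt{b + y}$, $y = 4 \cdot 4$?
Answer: $48 \sqrt{6} \approx 117.58$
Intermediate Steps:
$y = 16$
$d{\left(b \right)} = \sqrt{16 + b}$ ($d{\left(b \right)} = \sqrt{b + 16} = \sqrt{16 + b}$)
$\left(-1263 + 1287\right) d{\left(8 \right)} = \left(-1263 + 1287\right) \sqrt{16 + 8} = 24 \sqrt{24} = 24 \cdot 2 \sqrt{6} = 48 \sqrt{6}$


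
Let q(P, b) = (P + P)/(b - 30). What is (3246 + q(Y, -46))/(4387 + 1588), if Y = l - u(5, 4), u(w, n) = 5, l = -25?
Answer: 61689/113525 ≈ 0.54340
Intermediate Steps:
Y = -30 (Y = -25 - 1*5 = -25 - 5 = -30)
q(P, b) = 2*P/(-30 + b) (q(P, b) = (2*P)/(-30 + b) = 2*P/(-30 + b))
(3246 + q(Y, -46))/(4387 + 1588) = (3246 + 2*(-30)/(-30 - 46))/(4387 + 1588) = (3246 + 2*(-30)/(-76))/5975 = (3246 + 2*(-30)*(-1/76))*(1/5975) = (3246 + 15/19)*(1/5975) = (61689/19)*(1/5975) = 61689/113525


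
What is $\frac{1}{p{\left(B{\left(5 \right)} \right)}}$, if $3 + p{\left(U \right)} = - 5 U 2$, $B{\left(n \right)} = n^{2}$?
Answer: $- \frac{1}{253} \approx -0.0039526$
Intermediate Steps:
$p{\left(U \right)} = -3 - 10 U$ ($p{\left(U \right)} = -3 + - 5 U 2 = -3 - 10 U$)
$\frac{1}{p{\left(B{\left(5 \right)} \right)}} = \frac{1}{-3 - 10 \cdot 5^{2}} = \frac{1}{-3 - 250} = \frac{1}{-253} = - \frac{1}{253}$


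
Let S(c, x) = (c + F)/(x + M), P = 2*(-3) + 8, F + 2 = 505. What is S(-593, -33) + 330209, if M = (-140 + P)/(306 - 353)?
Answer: 51843283/157 ≈ 3.3021e+5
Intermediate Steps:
F = 503 (F = -2 + 505 = 503)
P = 2 (P = -6 + 8 = 2)
M = 138/47 (M = (-140 + 2)/(306 - 353) = -138/(-47) = -138*(-1/47) = 138/47 ≈ 2.9362)
S(c, x) = (503 + c)/(138/47 + x) (S(c, x) = (c + 503)/(x + 138/47) = (503 + c)/(138/47 + x))
S(-593, -33) + 330209 = 47*(503 - 593)/(138 + 47*(-33)) + 330209 = 47*(-90)/(138 - 1551) + 330209 = 47*(-90)/(-1413) + 330209 = 47*(-1/1413)*(-90) + 330209 = 470/157 + 330209 = 51843283/157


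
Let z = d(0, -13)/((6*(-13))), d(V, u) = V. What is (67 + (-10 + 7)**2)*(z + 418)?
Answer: 31768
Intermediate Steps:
z = 0 (z = 0/((6*(-13))) = 0/(-78) = 0*(-1/78) = 0)
(67 + (-10 + 7)**2)*(z + 418) = (67 + (-10 + 7)**2)*(0 + 418) = (67 + (-3)**2)*418 = (67 + 9)*418 = 76*418 = 31768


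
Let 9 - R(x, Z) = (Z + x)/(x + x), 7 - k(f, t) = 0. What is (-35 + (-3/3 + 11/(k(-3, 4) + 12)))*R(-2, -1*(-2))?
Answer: -6057/19 ≈ -318.79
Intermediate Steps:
k(f, t) = 7 (k(f, t) = 7 - 1*0 = 7 + 0 = 7)
R(x, Z) = 9 - (Z + x)/(2*x) (R(x, Z) = 9 - (Z + x)/(x + x) = 9 - (Z + x)/(2*x))
(-35 + (-3/3 + 11/(k(-3, 4) + 12)))*R(-2, -1*(-2)) = (-35 + (-3/3 + 11/(7 + 12)))*((½)*(-(-1)*(-2) + 17*(-2))/(-2)) = (-35 + (-3*⅓ + 11/19))*((½)*(-½)*(-1*2 - 34)) = (-35 + (-1 + 11*(1/19)))*((½)*(-½)*(-2 - 34)) = (-35 + (-1 + 11/19))*((½)*(-½)*(-36)) = (-35 - 8/19)*9 = -673/19*9 = -6057/19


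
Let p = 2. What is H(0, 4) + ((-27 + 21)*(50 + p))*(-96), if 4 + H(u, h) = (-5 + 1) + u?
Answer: 29944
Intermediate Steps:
H(u, h) = -8 + u (H(u, h) = -4 + ((-5 + 1) + u) = -4 + (-4 + u) = -8 + u)
H(0, 4) + ((-27 + 21)*(50 + p))*(-96) = (-8 + 0) + ((-27 + 21)*(50 + 2))*(-96) = -8 - 6*52*(-96) = -8 - 312*(-96) = -8 + 29952 = 29944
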